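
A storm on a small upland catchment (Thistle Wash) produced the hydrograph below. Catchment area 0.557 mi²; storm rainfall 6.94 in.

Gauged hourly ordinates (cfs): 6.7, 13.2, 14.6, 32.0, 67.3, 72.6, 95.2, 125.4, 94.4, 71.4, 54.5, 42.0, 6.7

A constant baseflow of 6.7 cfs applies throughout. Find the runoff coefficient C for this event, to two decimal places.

ΣQ_DR = 608.9 cfs; V = ΣQ_DR·Δt = 2.192 × 10^6 ft³.
Runoff depth d = V / A = 1.694 in.
C = d / P = 1.694 / 6.94 = 0.24.

C ≈ 0.24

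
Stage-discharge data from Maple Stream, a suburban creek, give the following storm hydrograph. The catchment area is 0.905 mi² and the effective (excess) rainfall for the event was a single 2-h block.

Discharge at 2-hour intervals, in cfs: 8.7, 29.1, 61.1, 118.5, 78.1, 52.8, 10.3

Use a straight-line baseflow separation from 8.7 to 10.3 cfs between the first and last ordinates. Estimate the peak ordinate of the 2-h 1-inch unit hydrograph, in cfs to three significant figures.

U_p ≈ 109 cfs

Direct runoff: 0.00, 20.13, 51.87, 109.00, 68.33, 42.77, 0.00 cfs; ΣQ_DR = 292.1 cfs, peak = 109.00 cfs.
Runoff depth d = ΣQ_DR·Δt / A = 292.1 × 7200 / (0.905 mi²) = 1.000 in.
The 1-inch UH is the DRH scaled by (1 in)/d, so U_p = 109.00 × 1/1.000 = 109 cfs.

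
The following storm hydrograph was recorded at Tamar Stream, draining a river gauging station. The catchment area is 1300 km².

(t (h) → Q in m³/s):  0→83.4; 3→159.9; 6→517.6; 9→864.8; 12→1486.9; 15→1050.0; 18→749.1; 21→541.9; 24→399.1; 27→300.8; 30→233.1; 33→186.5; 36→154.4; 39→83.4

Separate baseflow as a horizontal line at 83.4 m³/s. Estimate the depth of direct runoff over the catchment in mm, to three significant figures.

Direct runoff: 0.0, 76.5, 434.2, 781.4, 1403.5, 966.6, 665.7, 458.5, 315.7, 217.4, 149.7, 103.1, 71.0, 0.0 m³/s; ΣQ_DR = 5643 m³/s.
V = ΣQ_DR · Δt = 5643 × 10800 s = 6.095 × 10^7 m³.
Over A = 1300 km², depth = V / A = 46.9 mm.

d ≈ 46.9 mm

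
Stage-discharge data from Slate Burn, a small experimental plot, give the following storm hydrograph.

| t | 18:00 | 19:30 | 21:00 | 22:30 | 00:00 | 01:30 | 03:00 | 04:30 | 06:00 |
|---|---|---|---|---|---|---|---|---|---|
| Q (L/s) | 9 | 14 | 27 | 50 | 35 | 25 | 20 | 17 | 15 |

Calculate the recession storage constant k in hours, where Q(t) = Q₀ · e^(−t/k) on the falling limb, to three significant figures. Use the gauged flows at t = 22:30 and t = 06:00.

k ≈ 6.23 h

On the falling limb, Q drops from 50 to 15 L/s between t = 22:30 and t = 06:00 (Δt = 7.5 h).
k = −Δt / ln(Q₂/Q₁) = −7.5 / ln(15/50) = 6.23 h.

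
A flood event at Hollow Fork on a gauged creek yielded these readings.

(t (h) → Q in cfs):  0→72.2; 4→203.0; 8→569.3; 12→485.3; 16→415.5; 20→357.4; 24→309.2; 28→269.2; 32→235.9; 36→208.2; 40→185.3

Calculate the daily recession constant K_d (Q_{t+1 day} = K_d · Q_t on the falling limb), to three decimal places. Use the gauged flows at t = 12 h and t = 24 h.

K_d ≈ 0.406

Between t = 12 h and t = 24 h the flow falls from 485.3 to 309.2 cfs over 3×4 h = 12 h.
Per-interval ratio K = (309.2/485.3)^(1/3) = 0.8605; K_d = K^(24/4) = 0.406.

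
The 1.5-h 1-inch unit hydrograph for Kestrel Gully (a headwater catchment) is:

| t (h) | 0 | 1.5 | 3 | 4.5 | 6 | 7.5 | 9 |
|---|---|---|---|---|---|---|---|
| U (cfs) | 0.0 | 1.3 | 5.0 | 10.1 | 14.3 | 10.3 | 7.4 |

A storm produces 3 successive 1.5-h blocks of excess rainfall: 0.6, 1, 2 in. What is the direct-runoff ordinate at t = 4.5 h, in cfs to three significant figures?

Q ≈ 13.7 cfs

By discrete convolution, Q_j = Σ (P_i / 1 in) · U_{j−i}.
At t = 4.5 h (j=3): Q = (0.6/1)·10.1 + (1/1)·5.0 + (2/1)·1.3 = 13.7 cfs.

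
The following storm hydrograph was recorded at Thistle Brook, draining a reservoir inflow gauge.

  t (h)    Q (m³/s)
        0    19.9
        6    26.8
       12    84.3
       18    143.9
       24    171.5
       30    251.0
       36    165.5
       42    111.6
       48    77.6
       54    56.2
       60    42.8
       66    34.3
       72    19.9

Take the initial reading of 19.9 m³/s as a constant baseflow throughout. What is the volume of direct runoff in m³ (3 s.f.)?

V ≈ 2.04 × 10^7 m³

Direct-runoff ordinates (Q − Q_b): 0.0, 6.9, 64.4, 124.0, 151.6, 231.1, 145.6, 91.7, 57.7, 36.3, 22.9, 14.4, 0.0 m³/s.
ΣQ_DR = 946.6 m³/s.
With Δt = 6 h = 21600 s, V = ΣQ_DR · Δt = 946.6 × 21600 = 2.04 × 10^7 m³.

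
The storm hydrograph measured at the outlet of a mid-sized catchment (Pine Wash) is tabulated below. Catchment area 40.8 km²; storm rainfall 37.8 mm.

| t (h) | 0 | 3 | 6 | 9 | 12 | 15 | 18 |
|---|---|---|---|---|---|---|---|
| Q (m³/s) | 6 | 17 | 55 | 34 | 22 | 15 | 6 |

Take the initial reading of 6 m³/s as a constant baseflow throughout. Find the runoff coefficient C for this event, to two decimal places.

C ≈ 0.79

ΣQ_DR = 113.0 m³/s; V = ΣQ_DR·Δt = 1.220 × 10^6 m³.
Runoff depth d = V / A = 29.91 mm.
C = d / P = 29.91 / 37.8 = 0.79.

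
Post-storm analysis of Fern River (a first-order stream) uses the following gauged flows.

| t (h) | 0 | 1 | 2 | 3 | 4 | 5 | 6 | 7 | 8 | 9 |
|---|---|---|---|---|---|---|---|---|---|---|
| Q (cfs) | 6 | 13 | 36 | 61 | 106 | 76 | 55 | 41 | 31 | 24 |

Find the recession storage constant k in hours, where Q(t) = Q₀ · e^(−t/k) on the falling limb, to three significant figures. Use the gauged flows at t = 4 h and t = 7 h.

On the falling limb, Q drops from 106 to 41 cfs between t = 4 h and t = 7 h (Δt = 3 h).
k = −Δt / ln(Q₂/Q₁) = −3 / ln(41/106) = 3.16 h.

k ≈ 3.16 h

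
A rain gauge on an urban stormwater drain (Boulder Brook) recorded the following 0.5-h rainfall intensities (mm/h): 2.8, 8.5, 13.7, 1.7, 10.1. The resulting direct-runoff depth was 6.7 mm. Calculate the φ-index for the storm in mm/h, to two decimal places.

φ ≈ 6.30 mm/h

Only the 3 blocks with intensity above φ contribute runoff: 8.5, 13.7, 10.1 mm/h.
Σ(I−φ)·Δt = d  ⇒  (8.5+13.7+10.1 − 3φ)·0.5 = 6.7
φ = (32.30 − 6.7/0.5) / 3 = 6.30 mm/h.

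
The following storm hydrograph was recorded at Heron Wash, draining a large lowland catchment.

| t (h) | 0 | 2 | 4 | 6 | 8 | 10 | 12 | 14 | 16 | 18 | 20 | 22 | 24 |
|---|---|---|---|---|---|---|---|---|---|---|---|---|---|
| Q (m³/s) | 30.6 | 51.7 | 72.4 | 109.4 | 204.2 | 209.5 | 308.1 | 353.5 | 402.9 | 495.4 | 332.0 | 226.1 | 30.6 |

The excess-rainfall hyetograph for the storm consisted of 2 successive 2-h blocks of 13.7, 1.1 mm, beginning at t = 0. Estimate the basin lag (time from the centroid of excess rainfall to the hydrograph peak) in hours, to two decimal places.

Centroid of excess rainfall: t_c = Σ P_i·t̄_i / ΣP_i = 1.1486 h (block centres at 1, 3 h).
Hydrograph peak occurs at t = 18 h, so basin lag t_L = 18 − 1.1486 = 16.85 h.

t_L ≈ 16.85 h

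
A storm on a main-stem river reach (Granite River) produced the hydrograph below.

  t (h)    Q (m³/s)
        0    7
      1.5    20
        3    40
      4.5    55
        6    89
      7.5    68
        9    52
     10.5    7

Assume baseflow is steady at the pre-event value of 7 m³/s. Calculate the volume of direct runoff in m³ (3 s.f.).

V ≈ 1.52 × 10^6 m³

Direct-runoff ordinates (Q − Q_b): 0.0, 13.0, 33.0, 48.0, 82.0, 61.0, 45.0, 0.0 m³/s.
ΣQ_DR = 282.0 m³/s.
With Δt = 1.5 h = 5400 s, V = ΣQ_DR · Δt = 282.0 × 5400 = 1.52 × 10^6 m³.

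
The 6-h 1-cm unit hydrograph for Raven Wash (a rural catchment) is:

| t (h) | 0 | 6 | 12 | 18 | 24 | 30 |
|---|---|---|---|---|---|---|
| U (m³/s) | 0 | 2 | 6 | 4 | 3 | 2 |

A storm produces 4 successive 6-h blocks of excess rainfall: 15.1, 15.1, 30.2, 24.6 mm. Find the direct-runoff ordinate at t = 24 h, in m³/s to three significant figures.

Q ≈ 33.6 m³/s

By discrete convolution, Q_j = Σ (P_i / 10 mm) · U_{j−i}.
At t = 24 h (j=4): Q = (15.1/10)·3 + (15.1/10)·4 + (30.2/10)·6 + (24.6/10)·2 = 33.6 m³/s.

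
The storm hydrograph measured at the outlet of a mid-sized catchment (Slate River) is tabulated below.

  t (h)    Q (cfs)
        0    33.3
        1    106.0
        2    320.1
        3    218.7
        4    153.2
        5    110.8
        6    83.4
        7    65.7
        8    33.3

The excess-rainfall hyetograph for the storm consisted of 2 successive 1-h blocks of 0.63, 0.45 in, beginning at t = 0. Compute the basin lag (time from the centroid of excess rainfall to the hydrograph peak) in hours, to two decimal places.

Centroid of excess rainfall: t_c = Σ P_i·t̄_i / ΣP_i = 0.9167 h (block centres at 0.5, 1.5 h).
Hydrograph peak occurs at t = 2 h, so basin lag t_L = 2 − 0.9167 = 1.08 h.

t_L ≈ 1.08 h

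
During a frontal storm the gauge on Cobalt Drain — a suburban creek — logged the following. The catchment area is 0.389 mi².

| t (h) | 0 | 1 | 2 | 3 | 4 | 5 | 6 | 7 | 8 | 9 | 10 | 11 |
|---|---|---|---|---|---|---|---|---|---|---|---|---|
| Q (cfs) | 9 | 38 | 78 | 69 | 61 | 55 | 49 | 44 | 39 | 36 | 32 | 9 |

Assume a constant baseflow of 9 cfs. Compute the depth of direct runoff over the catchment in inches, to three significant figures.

Direct runoff: 0.0, 29.0, 69.0, 60.0, 52.0, 46.0, 40.0, 35.0, 30.0, 27.0, 23.0, 0.0 cfs; ΣQ_DR = 411.0 cfs.
V = ΣQ_DR · Δt = 411.0 × 3600 s = 1.480 × 10^6 ft³.
Over A = 0.389 mi², depth = V / A = 1.64 in.

d ≈ 1.64 in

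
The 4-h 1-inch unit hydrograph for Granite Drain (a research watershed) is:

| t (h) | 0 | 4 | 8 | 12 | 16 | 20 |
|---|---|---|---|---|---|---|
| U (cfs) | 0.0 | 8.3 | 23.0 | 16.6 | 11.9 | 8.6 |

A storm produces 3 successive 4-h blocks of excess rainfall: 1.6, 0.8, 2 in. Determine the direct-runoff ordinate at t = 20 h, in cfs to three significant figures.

By discrete convolution, Q_j = Σ (P_i / 1 in) · U_{j−i}.
At t = 20 h (j=5): Q = (1.6/1)·8.6 + (0.8/1)·11.9 + (2/1)·16.6 = 56.5 cfs.

Q ≈ 56.5 cfs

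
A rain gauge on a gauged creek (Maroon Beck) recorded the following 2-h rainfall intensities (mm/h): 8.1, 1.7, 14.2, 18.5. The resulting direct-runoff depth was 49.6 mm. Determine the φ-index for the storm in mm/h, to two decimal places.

Only the 3 blocks with intensity above φ contribute runoff: 8.1, 14.2, 18.5 mm/h.
Σ(I−φ)·Δt = d  ⇒  (8.1+14.2+18.5 − 3φ)·2 = 49.6
φ = (40.80 − 49.6/2) / 3 = 5.33 mm/h.

φ ≈ 5.33 mm/h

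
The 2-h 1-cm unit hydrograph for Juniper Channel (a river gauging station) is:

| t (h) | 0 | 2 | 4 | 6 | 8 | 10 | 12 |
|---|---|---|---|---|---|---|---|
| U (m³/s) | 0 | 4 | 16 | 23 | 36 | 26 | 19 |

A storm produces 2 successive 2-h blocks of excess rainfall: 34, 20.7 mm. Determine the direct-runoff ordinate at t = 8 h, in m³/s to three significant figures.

By discrete convolution, Q_j = Σ (P_i / 10 mm) · U_{j−i}.
At t = 8 h (j=4): Q = (34/10)·36 + (20.7/10)·23 = 170 m³/s.

Q ≈ 170 m³/s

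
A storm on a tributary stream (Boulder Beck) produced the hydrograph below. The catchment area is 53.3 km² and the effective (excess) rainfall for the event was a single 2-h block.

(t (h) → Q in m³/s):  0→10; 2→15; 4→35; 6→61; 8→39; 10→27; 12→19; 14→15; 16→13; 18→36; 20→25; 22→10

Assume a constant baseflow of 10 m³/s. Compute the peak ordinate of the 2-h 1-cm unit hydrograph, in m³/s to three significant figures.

U_p ≈ 20.4 m³/s

Direct runoff: 0.0, 5.0, 25.0, 51.0, 29.0, 17.0, 9.0, 5.0, 3.0, 26.0, 15.0, 0.0 m³/s; ΣQ_DR = 185.0 m³/s, peak = 51.0 m³/s.
Runoff depth d = ΣQ_DR·Δt / A = 185.0 × 7200 / (53.3 km²) = 24.99 mm.
The 1-cm UH is the DRH scaled by (10 mm)/d, so U_p = 51.0 × 10/24.99 = 20.4 m³/s.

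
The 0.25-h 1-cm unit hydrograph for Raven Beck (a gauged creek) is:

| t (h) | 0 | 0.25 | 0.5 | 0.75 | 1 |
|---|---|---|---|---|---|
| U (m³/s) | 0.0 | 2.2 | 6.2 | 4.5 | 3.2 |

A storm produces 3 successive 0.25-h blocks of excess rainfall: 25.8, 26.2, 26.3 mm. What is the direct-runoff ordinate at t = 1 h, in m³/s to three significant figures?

Q ≈ 36.4 m³/s

By discrete convolution, Q_j = Σ (P_i / 10 mm) · U_{j−i}.
At t = 1 h (j=4): Q = (25.8/10)·3.2 + (26.2/10)·4.5 + (26.3/10)·6.2 = 36.4 m³/s.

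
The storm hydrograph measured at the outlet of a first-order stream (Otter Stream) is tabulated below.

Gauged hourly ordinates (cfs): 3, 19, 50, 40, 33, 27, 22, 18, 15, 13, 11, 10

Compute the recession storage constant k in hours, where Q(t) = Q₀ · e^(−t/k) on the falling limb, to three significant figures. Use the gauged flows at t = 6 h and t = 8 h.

On the falling limb, Q drops from 22 to 15 cfs between t = 6 h and t = 8 h (Δt = 2 h).
k = −Δt / ln(Q₂/Q₁) = −2 / ln(15/22) = 5.22 h.

k ≈ 5.22 h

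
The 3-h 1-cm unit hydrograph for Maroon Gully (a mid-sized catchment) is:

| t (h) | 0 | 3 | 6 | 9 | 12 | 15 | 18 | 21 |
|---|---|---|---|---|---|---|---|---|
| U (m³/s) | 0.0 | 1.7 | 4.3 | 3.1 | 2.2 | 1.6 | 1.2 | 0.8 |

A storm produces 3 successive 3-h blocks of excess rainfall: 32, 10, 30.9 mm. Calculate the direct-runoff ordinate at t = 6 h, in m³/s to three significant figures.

Q ≈ 15.5 m³/s

By discrete convolution, Q_j = Σ (P_i / 10 mm) · U_{j−i}.
At t = 6 h (j=2): Q = (32/10)·4.3 + (10/10)·1.7 + (30.9/10)·0.0 = 15.5 m³/s.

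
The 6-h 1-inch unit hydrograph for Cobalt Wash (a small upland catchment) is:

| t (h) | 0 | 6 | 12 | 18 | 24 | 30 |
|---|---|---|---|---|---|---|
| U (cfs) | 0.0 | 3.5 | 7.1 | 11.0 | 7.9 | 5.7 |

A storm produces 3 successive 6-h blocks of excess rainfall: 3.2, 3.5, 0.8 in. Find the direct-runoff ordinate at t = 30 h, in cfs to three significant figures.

By discrete convolution, Q_j = Σ (P_i / 1 in) · U_{j−i}.
At t = 30 h (j=5): Q = (3.2/1)·5.7 + (3.5/1)·7.9 + (0.8/1)·11.0 = 54.7 cfs.

Q ≈ 54.7 cfs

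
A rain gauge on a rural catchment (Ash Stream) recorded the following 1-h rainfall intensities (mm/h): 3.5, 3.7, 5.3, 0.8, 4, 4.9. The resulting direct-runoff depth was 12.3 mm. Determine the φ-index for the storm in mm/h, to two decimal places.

Only the 5 blocks with intensity above φ contribute runoff: 3.5, 3.7, 5.3, 4, 4.9 mm/h.
Σ(I−φ)·Δt = d  ⇒  (3.5+3.7+5.3+4+4.9 − 5φ)·1 = 12.3
φ = (21.40 − 12.3/1) / 5 = 1.82 mm/h.

φ ≈ 1.82 mm/h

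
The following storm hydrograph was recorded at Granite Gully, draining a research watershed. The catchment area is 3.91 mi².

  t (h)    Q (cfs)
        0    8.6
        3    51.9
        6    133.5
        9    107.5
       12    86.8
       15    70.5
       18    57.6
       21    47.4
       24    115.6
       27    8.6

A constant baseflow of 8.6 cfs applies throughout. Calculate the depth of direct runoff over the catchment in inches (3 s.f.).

Direct runoff: 0.0, 43.3, 124.9, 98.9, 78.2, 61.9, 49.0, 38.8, 107.0, 0.0 cfs; ΣQ_DR = 602.0 cfs.
V = ΣQ_DR · Δt = 602.0 × 10800 s = 6.502 × 10^6 ft³.
Over A = 3.91 mi², depth = V / A = 0.716 in.

d ≈ 0.716 in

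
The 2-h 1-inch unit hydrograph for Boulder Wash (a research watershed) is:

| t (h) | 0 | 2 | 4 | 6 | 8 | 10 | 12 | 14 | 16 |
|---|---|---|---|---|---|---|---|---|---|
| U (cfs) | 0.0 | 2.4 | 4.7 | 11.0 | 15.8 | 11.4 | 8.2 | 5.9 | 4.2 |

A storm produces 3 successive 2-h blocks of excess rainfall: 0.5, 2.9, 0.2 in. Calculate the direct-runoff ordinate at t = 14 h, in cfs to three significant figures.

By discrete convolution, Q_j = Σ (P_i / 1 in) · U_{j−i}.
At t = 14 h (j=7): Q = (0.5/1)·5.9 + (2.9/1)·8.2 + (0.2/1)·11.4 = 29.0 cfs.

Q ≈ 29.0 cfs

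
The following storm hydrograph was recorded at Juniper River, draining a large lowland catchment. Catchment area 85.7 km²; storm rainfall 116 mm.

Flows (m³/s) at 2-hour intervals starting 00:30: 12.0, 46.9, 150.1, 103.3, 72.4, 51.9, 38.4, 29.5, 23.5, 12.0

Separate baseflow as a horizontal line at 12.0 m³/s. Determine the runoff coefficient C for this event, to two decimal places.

C ≈ 0.30

ΣQ_DR = 420.0 m³/s; V = ΣQ_DR·Δt = 3.024 × 10^6 m³.
Runoff depth d = V / A = 35.29 mm.
C = d / P = 35.29 / 116 = 0.30.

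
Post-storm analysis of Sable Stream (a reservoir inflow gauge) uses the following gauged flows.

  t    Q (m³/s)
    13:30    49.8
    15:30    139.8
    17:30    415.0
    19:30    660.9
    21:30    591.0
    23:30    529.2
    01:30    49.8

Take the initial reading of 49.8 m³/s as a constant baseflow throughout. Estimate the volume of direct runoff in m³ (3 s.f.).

V ≈ 1.50 × 10^7 m³

Direct-runoff ordinates (Q − Q_b): 0.0, 90.0, 365.2, 611.1, 541.2, 479.4, 0.0 m³/s.
ΣQ_DR = 2087 m³/s.
With Δt = 2 h = 7200 s, V = ΣQ_DR · Δt = 2087 × 7200 = 1.50 × 10^7 m³.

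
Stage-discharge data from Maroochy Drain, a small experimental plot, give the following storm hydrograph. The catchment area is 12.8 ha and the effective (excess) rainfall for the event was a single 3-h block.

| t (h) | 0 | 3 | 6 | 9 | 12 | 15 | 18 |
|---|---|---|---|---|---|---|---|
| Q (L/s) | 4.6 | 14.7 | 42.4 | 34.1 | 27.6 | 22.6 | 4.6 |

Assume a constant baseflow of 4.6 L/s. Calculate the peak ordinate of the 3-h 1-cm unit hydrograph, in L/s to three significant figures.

Direct runoff: 0.0, 10.1, 37.8, 29.5, 23.0, 18.0, 0.0 L/s; ΣQ_DR = 118.4 L/s, peak = 37.8 L/s.
Runoff depth d = ΣQ_DR·Δt / A = 118.4 × 10800 / (12.8 ha) = 9.990 mm.
The 1-cm UH is the DRH scaled by (10 mm)/d, so U_p = 37.8 × 10/9.990 = 37.8 L/s.

U_p ≈ 37.8 L/s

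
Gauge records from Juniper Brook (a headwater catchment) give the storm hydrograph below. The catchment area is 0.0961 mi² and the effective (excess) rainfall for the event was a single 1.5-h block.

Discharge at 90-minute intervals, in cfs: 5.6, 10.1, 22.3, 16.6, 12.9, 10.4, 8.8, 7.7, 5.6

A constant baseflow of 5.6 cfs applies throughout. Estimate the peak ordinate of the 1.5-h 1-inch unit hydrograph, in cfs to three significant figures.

Direct runoff: 0.0, 4.5, 16.7, 11.0, 7.3, 4.8, 3.2, 2.1, 0.0 cfs; ΣQ_DR = 49.60 cfs, peak = 16.7 cfs.
Runoff depth d = ΣQ_DR·Δt / A = 49.60 × 5400 / (0.0961 mi²) = 1.200 in.
The 1-inch UH is the DRH scaled by (1 in)/d, so U_p = 16.7 × 1/1.200 = 13.9 cfs.

U_p ≈ 13.9 cfs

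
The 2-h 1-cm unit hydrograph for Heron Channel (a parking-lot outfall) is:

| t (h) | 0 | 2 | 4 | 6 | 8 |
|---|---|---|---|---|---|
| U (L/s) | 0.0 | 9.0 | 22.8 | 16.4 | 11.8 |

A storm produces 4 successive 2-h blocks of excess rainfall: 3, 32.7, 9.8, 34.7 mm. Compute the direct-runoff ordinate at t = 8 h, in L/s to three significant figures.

Q ≈ 111 L/s

By discrete convolution, Q_j = Σ (P_i / 10 mm) · U_{j−i}.
At t = 8 h (j=4): Q = (3/10)·11.8 + (32.7/10)·16.4 + (9.8/10)·22.8 + (34.7/10)·9.0 = 111 L/s.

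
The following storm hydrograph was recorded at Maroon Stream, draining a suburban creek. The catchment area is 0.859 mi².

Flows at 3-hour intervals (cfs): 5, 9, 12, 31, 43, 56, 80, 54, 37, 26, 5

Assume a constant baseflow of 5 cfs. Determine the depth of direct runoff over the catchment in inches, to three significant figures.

Direct runoff: 0.0, 4.0, 7.0, 26.0, 38.0, 51.0, 75.0, 49.0, 32.0, 21.0, 0.0 cfs; ΣQ_DR = 303.0 cfs.
V = ΣQ_DR · Δt = 303.0 × 10800 s = 3.272 × 10^6 ft³.
Over A = 0.859 mi², depth = V / A = 1.64 in.

d ≈ 1.64 in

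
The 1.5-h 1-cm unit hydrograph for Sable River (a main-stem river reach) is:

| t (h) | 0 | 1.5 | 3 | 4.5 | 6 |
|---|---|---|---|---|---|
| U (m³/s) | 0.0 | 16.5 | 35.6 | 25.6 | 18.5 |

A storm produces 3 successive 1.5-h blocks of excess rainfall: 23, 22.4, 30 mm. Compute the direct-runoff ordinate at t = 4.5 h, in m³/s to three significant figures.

By discrete convolution, Q_j = Σ (P_i / 10 mm) · U_{j−i}.
At t = 4.5 h (j=3): Q = (23/10)·25.6 + (22.4/10)·35.6 + (30/10)·16.5 = 188 m³/s.

Q ≈ 188 m³/s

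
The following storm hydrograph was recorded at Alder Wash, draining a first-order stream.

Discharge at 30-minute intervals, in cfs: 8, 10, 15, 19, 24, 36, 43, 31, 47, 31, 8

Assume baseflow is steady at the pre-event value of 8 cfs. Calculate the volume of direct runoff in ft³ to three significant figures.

Direct-runoff ordinates (Q − Q_b): 0.0, 2.0, 7.0, 11.0, 16.0, 28.0, 35.0, 23.0, 39.0, 23.0, 0.0 cfs.
ΣQ_DR = 184.0 cfs.
With Δt = 0.5 h = 1800 s, V = ΣQ_DR · Δt = 184.0 × 1800 = 3.31 × 10^5 ft³.

V ≈ 3.31 × 10^5 ft³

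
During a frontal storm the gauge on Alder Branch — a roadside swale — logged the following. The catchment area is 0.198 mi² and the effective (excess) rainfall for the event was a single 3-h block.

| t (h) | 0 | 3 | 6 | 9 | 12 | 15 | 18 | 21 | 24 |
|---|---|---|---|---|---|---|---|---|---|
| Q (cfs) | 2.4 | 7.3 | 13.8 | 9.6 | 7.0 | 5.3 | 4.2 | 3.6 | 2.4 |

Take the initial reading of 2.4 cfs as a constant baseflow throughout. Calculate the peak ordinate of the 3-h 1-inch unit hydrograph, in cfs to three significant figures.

Direct runoff: 0.0, 4.9, 11.4, 7.2, 4.6, 2.9, 1.8, 1.2, 0.0 cfs; ΣQ_DR = 34.00 cfs, peak = 11.4 cfs.
Runoff depth d = ΣQ_DR·Δt / A = 34.00 × 10800 / (0.198 mi²) = 0.7983 in.
The 1-inch UH is the DRH scaled by (1 in)/d, so U_p = 11.4 × 1/0.7983 = 14.3 cfs.

U_p ≈ 14.3 cfs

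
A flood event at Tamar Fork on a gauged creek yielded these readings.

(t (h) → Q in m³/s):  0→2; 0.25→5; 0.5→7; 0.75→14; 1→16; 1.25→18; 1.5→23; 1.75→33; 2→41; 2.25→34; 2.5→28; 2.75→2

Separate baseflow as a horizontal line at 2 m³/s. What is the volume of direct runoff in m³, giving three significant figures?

Direct-runoff ordinates (Q − Q_b): 0.0, 3.0, 5.0, 12.0, 14.0, 16.0, 21.0, 31.0, 39.0, 32.0, 26.0, 0.0 m³/s.
ΣQ_DR = 199.0 m³/s.
With Δt = 0.25 h = 900 s, V = ΣQ_DR · Δt = 199.0 × 900 = 1.79 × 10^5 m³.

V ≈ 1.79 × 10^5 m³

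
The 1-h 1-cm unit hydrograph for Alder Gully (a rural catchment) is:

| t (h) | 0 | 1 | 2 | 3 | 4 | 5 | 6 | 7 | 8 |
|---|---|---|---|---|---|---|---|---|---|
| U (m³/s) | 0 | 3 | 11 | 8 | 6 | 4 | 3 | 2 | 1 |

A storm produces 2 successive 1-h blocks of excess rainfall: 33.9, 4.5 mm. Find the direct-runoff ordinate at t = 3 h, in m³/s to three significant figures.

Q ≈ 32.1 m³/s

By discrete convolution, Q_j = Σ (P_i / 10 mm) · U_{j−i}.
At t = 3 h (j=3): Q = (33.9/10)·8 + (4.5/10)·11 = 32.1 m³/s.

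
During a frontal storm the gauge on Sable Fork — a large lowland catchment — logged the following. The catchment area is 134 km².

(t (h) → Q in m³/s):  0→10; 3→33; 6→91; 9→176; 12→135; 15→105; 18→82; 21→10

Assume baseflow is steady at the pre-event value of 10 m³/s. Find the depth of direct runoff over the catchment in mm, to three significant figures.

d ≈ 45.3 mm

Direct runoff: 0.0, 23.0, 81.0, 166.0, 125.0, 95.0, 72.0, 0.0 m³/s; ΣQ_DR = 562.0 m³/s.
V = ΣQ_DR · Δt = 562.0 × 10800 s = 6.070 × 10^6 m³.
Over A = 134 km², depth = V / A = 45.3 mm.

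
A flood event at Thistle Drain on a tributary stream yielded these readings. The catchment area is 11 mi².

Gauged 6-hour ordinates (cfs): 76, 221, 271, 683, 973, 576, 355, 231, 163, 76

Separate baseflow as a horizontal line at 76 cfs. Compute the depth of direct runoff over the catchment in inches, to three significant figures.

Direct runoff: 0.0, 145.0, 195.0, 607.0, 897.0, 500.0, 279.0, 155.0, 87.0, 0.0 cfs; ΣQ_DR = 2865 cfs.
V = ΣQ_DR · Δt = 2865 × 21600 s = 6.188 × 10^7 ft³.
Over A = 11 mi², depth = V / A = 2.42 in.

d ≈ 2.42 in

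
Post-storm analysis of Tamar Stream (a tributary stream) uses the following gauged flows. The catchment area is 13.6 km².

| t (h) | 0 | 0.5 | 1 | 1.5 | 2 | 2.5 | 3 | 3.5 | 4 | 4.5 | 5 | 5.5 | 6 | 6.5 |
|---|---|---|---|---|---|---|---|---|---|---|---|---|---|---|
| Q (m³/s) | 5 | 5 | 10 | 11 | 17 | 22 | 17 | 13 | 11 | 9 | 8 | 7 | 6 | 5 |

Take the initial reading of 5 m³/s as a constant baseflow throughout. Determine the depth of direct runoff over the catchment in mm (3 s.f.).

d ≈ 10.1 mm

Direct runoff: 0.0, 0.0, 5.0, 6.0, 12.0, 17.0, 12.0, 8.0, 6.0, 4.0, 3.0, 2.0, 1.0, 0.0 m³/s; ΣQ_DR = 76.00 m³/s.
V = ΣQ_DR · Δt = 76.00 × 1800 s = 1.368 × 10^5 m³.
Over A = 13.6 km², depth = V / A = 10.1 mm.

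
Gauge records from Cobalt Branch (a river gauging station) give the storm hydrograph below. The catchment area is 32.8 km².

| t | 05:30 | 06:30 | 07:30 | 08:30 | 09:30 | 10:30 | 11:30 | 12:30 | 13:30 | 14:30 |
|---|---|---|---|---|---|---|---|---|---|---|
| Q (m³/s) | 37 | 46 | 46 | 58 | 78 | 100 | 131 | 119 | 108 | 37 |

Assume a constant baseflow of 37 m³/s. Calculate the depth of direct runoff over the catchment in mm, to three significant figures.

Direct runoff: 0.0, 9.0, 9.0, 21.0, 41.0, 63.0, 94.0, 82.0, 71.0, 0.0 m³/s; ΣQ_DR = 390.0 m³/s.
V = ΣQ_DR · Δt = 390.0 × 3600 s = 1.404 × 10^6 m³.
Over A = 32.8 km², depth = V / A = 42.8 mm.

d ≈ 42.8 mm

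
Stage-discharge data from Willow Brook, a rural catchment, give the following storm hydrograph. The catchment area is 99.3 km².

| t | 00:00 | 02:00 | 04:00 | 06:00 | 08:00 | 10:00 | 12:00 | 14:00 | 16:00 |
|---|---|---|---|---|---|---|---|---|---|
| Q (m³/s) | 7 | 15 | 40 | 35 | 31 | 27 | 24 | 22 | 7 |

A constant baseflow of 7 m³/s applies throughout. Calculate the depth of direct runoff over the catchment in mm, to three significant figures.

Direct runoff: 0.0, 8.0, 33.0, 28.0, 24.0, 20.0, 17.0, 15.0, 0.0 m³/s; ΣQ_DR = 145.0 m³/s.
V = ΣQ_DR · Δt = 145.0 × 7200 s = 1.044 × 10^6 m³.
Over A = 99.3 km², depth = V / A = 10.5 mm.

d ≈ 10.5 mm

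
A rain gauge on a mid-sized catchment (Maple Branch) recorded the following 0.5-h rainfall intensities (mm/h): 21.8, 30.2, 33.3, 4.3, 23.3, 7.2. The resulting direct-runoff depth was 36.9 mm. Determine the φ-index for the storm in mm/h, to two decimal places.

Only the 4 blocks with intensity above φ contribute runoff: 21.8, 30.2, 33.3, 23.3 mm/h.
Σ(I−φ)·Δt = d  ⇒  (21.8+30.2+33.3+23.3 − 4φ)·0.5 = 36.9
φ = (108.6 − 36.9/0.5) / 4 = 8.70 mm/h.

φ ≈ 8.70 mm/h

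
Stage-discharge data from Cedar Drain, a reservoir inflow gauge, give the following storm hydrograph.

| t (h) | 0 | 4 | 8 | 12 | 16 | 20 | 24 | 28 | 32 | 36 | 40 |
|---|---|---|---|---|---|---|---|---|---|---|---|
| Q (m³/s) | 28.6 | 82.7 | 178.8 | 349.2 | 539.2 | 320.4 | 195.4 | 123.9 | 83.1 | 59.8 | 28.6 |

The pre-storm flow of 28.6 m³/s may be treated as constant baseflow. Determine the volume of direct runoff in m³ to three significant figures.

V ≈ 2.41 × 10^7 m³

Direct-runoff ordinates (Q − Q_b): 0.0, 54.1, 150.2, 320.6, 510.6, 291.8, 166.8, 95.3, 54.5, 31.2, 0.0 m³/s.
ΣQ_DR = 1675 m³/s.
With Δt = 4 h = 14400 s, V = ΣQ_DR · Δt = 1675 × 14400 = 2.41 × 10^7 m³.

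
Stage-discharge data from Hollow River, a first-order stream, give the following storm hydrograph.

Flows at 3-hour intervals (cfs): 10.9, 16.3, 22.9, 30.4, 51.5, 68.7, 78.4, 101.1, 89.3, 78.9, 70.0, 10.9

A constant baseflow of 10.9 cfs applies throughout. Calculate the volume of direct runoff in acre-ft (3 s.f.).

V ≈ 124 acre-ft

Direct-runoff ordinates (Q − Q_b): 0.0, 5.4, 12.0, 19.5, 40.6, 57.8, 67.5, 90.2, 78.4, 68.0, 59.1, 0.0 cfs.
ΣQ_DR = 498.5 cfs.
With Δt = 3 h = 10800 s, V = ΣQ_DR · Δt = 498.5 × 10800 = 5.38 × 10^6 ft³ = 124 acre-ft.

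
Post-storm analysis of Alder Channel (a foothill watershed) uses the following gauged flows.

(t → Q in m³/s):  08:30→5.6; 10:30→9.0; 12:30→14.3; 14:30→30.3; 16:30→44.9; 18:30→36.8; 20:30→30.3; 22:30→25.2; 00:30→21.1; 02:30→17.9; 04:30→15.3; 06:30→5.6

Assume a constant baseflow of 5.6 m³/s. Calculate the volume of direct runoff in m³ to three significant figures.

Direct-runoff ordinates (Q − Q_b): 0.0, 3.4, 8.7, 24.7, 39.3, 31.2, 24.7, 19.6, 15.5, 12.3, 9.7, 0.0 m³/s.
ΣQ_DR = 189.1 m³/s.
With Δt = 2 h = 7200 s, V = ΣQ_DR · Δt = 189.1 × 7200 = 1.36 × 10^6 m³.

V ≈ 1.36 × 10^6 m³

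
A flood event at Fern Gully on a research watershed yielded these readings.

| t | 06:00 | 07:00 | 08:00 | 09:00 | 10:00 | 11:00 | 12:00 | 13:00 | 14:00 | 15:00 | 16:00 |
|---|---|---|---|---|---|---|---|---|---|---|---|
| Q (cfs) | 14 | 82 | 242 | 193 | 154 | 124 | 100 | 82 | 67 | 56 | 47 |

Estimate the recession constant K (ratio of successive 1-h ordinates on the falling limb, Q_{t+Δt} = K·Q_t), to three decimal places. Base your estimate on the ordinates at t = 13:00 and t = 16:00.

Using the recession-limb readings at t = 13:00 and t = 16:00: Q falls from 82 to 47 cfs over 3 intervals.
K = (Q₂/Q₁)^(1/3) = (47/82)^(1/3) = 0.831.

K ≈ 0.831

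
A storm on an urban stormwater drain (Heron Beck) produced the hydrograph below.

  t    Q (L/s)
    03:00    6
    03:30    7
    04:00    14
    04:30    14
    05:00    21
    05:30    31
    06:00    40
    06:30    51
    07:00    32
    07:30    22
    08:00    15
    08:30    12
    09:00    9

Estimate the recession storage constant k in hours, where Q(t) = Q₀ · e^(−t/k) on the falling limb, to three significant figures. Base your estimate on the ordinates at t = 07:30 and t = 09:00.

On the falling limb, Q drops from 22 to 9 L/s between t = 07:30 and t = 09:00 (Δt = 1.5 h).
k = −Δt / ln(Q₂/Q₁) = −1.5 / ln(9/22) = 1.68 h.

k ≈ 1.68 h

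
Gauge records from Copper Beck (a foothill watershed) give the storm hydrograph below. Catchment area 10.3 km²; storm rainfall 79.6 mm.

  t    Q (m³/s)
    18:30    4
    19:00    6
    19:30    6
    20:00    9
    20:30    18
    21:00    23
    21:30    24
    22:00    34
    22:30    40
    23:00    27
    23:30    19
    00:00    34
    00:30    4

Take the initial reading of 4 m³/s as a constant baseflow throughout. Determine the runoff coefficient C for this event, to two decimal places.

ΣQ_DR = 196.0 m³/s; V = ΣQ_DR·Δt = 3.528 × 10^5 m³.
Runoff depth d = V / A = 34.25 mm.
C = d / P = 34.25 / 79.6 = 0.43.

C ≈ 0.43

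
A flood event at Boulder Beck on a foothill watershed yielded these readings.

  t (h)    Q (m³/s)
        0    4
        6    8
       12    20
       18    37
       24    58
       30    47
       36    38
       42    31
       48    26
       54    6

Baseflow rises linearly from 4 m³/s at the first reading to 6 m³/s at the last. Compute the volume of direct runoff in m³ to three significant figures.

Direct-runoff ordinates (Q − Q_b): 0.00, 3.78, 15.56, 32.33, 53.11, 41.89, 32.67, 25.44, 20.22, 0.00 m³/s.
ΣQ_DR = 225.0 m³/s.
With Δt = 6 h = 21600 s, V = ΣQ_DR · Δt = 225.0 × 21600 = 4.86 × 10^6 m³.

V ≈ 4.86 × 10^6 m³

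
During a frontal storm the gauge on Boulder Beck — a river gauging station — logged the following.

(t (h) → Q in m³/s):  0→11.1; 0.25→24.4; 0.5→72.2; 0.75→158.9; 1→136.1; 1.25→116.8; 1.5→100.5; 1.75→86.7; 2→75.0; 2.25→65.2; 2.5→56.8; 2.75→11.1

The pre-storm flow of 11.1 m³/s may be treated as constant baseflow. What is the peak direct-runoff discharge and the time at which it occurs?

Subtracting baseflow gives direct-runoff ordinates: 0.0, 13.3, 61.1, 147.8, 125.0, 105.7, 89.4, 75.6, 63.9, 54.1, 45.7, 0.0 m³/s.
The maximum is 147.8 m³/s, occurring at the reading for t = 0.75 h.

Q_p = 147.8 m³/s at t = 0.75 h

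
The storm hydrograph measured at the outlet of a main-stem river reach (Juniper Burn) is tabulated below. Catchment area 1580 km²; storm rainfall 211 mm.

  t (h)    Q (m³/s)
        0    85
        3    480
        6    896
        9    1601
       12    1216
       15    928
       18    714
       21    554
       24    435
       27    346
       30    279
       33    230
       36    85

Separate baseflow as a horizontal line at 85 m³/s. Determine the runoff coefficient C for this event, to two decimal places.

ΣQ_DR = 6744 m³/s; V = ΣQ_DR·Δt = 7.284 × 10^7 m³.
Runoff depth d = V / A = 46.10 mm.
C = d / P = 46.10 / 211 = 0.22.

C ≈ 0.22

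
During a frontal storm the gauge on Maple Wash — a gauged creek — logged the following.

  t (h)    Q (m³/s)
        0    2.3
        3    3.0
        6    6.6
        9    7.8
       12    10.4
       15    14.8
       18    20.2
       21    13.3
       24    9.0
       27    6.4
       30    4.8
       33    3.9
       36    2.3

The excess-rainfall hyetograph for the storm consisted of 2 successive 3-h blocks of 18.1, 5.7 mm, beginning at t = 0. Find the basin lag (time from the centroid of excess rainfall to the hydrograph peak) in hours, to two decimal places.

Centroid of excess rainfall: t_c = Σ P_i·t̄_i / ΣP_i = 2.2185 h (block centres at 1.5, 4.5 h).
Hydrograph peak occurs at t = 18 h, so basin lag t_L = 18 − 2.2185 = 15.78 h.

t_L ≈ 15.78 h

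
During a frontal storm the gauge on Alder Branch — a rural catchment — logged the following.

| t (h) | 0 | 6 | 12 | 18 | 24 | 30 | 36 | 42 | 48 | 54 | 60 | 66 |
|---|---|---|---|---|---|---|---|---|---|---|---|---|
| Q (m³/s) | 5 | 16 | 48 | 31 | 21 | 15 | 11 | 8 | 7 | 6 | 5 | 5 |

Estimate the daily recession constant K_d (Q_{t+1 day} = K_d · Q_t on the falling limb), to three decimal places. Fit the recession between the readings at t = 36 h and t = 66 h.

Between t = 36 h and t = 66 h the flow falls from 11 to 5 m³/s over 5×6 h = 30 h.
Per-interval ratio K = (5/11)^(1/5) = 0.8541; K_d = K^(24/6) = 0.532.

K_d ≈ 0.532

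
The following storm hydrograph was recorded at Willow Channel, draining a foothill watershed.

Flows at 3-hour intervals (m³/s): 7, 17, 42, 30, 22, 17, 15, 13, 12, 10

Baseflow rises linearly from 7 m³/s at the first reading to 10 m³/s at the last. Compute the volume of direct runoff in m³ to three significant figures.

V ≈ 1.08 × 10^6 m³

Direct-runoff ordinates (Q − Q_b): 0.00, 9.67, 34.33, 22.00, 13.67, 8.33, 6.00, 3.67, 2.33, 0.00 m³/s.
ΣQ_DR = 100.0 m³/s.
With Δt = 3 h = 10800 s, V = ΣQ_DR · Δt = 100.0 × 10800 = 1.08 × 10^6 m³.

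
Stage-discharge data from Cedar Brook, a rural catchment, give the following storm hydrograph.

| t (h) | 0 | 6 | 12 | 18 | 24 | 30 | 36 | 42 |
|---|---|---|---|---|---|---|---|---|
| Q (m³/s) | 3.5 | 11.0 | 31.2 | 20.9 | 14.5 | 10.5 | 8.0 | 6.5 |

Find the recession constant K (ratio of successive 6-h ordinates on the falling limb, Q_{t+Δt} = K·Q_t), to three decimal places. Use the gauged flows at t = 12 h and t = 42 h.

K ≈ 0.731

Using the recession-limb readings at t = 12 h and t = 42 h: Q falls from 31.2 to 6.5 m³/s over 5 intervals.
K = (Q₂/Q₁)^(1/5) = (6.5/31.2)^(1/5) = 0.731.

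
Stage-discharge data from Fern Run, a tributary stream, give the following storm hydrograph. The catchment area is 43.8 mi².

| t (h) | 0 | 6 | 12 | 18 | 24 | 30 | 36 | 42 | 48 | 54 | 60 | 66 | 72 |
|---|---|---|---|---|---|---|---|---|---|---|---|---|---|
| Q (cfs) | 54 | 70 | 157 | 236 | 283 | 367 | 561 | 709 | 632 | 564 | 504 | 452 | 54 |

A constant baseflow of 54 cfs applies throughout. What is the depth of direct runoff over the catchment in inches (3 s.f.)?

d ≈ 0.837 in

Direct runoff: 0.0, 16.0, 103.0, 182.0, 229.0, 313.0, 507.0, 655.0, 578.0, 510.0, 450.0, 398.0, 0.0 cfs; ΣQ_DR = 3941 cfs.
V = ΣQ_DR · Δt = 3941 × 21600 s = 8.513 × 10^7 ft³.
Over A = 43.8 mi², depth = V / A = 0.837 in.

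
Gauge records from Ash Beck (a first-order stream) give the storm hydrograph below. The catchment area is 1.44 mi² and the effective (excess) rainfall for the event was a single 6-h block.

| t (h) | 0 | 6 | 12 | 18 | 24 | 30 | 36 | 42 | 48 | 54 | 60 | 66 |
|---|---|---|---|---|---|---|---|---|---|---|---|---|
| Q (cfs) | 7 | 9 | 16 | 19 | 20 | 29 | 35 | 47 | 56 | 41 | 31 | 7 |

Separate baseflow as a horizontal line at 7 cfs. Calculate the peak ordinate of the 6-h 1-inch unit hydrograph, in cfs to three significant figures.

Direct runoff: 0.0, 2.0, 9.0, 12.0, 13.0, 22.0, 28.0, 40.0, 49.0, 34.0, 24.0, 0.0 cfs; ΣQ_DR = 233.0 cfs, peak = 49.0 cfs.
Runoff depth d = ΣQ_DR·Δt / A = 233.0 × 21600 / (1.44 mi²) = 1.504 in.
The 1-inch UH is the DRH scaled by (1 in)/d, so U_p = 49.0 × 1/1.504 = 32.6 cfs.

U_p ≈ 32.6 cfs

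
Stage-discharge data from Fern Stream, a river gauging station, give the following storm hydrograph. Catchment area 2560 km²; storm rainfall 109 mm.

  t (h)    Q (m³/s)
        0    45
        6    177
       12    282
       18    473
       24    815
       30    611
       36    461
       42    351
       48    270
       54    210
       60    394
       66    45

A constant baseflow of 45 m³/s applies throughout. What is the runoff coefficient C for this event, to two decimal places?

C ≈ 0.28

ΣQ_DR = 3594 m³/s; V = ΣQ_DR·Δt = 7.763 × 10^7 m³.
Runoff depth d = V / A = 30.32 mm.
C = d / P = 30.32 / 109 = 0.28.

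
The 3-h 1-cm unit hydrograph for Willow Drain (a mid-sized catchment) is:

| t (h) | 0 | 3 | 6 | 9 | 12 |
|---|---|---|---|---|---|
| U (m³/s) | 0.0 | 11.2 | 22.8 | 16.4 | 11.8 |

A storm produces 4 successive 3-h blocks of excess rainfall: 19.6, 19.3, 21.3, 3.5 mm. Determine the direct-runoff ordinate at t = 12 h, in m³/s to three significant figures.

Q ≈ 107 m³/s

By discrete convolution, Q_j = Σ (P_i / 10 mm) · U_{j−i}.
At t = 12 h (j=4): Q = (19.6/10)·11.8 + (19.3/10)·16.4 + (21.3/10)·22.8 + (3.5/10)·11.2 = 107 m³/s.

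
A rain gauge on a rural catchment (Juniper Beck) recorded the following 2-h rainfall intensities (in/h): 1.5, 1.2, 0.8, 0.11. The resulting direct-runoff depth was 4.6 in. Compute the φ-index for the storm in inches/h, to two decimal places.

φ ≈ 0.40 in/h

Only the 3 blocks with intensity above φ contribute runoff: 1.5, 1.2, 0.8 in/h.
Σ(I−φ)·Δt = d  ⇒  (1.5+1.2+0.8 − 3φ)·2 = 4.6
φ = (3.500 − 4.6/2) / 3 = 0.40 in/h.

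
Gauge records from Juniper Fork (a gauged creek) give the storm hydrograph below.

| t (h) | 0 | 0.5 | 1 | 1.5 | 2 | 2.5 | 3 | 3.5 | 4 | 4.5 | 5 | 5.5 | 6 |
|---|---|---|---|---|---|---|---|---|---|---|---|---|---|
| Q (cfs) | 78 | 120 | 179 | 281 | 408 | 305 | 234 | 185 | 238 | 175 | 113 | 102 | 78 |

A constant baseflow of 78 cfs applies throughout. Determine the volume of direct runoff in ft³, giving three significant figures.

Direct-runoff ordinates (Q − Q_b): 0.0, 42.0, 101.0, 203.0, 330.0, 227.0, 156.0, 107.0, 160.0, 97.0, 35.0, 24.0, 0.0 cfs.
ΣQ_DR = 1482 cfs.
With Δt = 0.5 h = 1800 s, V = ΣQ_DR · Δt = 1482 × 1800 = 2.67 × 10^6 ft³.

V ≈ 2.67 × 10^6 ft³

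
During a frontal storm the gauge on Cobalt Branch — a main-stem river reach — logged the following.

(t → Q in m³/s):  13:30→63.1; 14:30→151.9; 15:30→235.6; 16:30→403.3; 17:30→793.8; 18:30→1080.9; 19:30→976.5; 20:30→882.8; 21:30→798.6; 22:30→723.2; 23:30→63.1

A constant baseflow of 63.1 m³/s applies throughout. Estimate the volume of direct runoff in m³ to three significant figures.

Direct-runoff ordinates (Q − Q_b): 0.0, 88.8, 172.5, 340.2, 730.7, 1017.8, 913.4, 819.7, 735.5, 660.1, 0.0 m³/s.
ΣQ_DR = 5479 m³/s.
With Δt = 1 h = 3600 s, V = ΣQ_DR · Δt = 5479 × 3600 = 1.97 × 10^7 m³.

V ≈ 1.97 × 10^7 m³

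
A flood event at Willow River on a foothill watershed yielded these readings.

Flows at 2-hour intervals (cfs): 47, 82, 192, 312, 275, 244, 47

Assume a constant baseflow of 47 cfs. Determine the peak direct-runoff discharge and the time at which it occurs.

Q_p = 265.0 cfs at t = 6 h

Subtracting baseflow gives direct-runoff ordinates: 0.0, 35.0, 145.0, 265.0, 228.0, 197.0, 0.0 cfs.
The maximum is 265.0 cfs, occurring at the reading for t = 6 h.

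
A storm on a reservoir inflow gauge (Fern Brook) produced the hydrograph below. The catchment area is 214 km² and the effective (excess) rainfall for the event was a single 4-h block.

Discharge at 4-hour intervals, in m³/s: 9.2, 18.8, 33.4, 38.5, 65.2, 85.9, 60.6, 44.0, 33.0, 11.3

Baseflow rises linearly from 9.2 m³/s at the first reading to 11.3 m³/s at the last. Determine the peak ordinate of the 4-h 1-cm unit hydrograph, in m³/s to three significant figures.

Direct runoff: 0.00, 9.37, 23.73, 28.60, 55.07, 75.53, 50.00, 33.17, 21.93, 0.00 m³/s; ΣQ_DR = 297.4 m³/s, peak = 75.53 m³/s.
Runoff depth d = ΣQ_DR·Δt / A = 297.4 × 14400 / (214 km²) = 20.01 mm.
The 1-cm UH is the DRH scaled by (10 mm)/d, so U_p = 75.53 × 10/20.01 = 37.7 m³/s.

U_p ≈ 37.7 m³/s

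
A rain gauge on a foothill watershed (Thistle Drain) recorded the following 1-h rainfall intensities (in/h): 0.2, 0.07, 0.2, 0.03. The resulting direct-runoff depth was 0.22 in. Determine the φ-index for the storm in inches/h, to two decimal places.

φ ≈ 0.09 in/h

Only the 2 blocks with intensity above φ contribute runoff: 0.2, 0.2 in/h.
Σ(I−φ)·Δt = d  ⇒  (0.2+0.2 − 2φ)·1 = 0.22
φ = (0.4000 − 0.22/1) / 2 = 0.09 in/h.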